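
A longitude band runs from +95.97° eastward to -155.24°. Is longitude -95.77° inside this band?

No

Band width going east from +95.97° to -155.24°: ((-155.24 − 95.97) mod 360) = 108.79°.
Offset of -95.77° east of the west edge: ((-95.77 − 95.97) mod 360) = 168.26°.
168.26° > 108.79° ⇒ outside.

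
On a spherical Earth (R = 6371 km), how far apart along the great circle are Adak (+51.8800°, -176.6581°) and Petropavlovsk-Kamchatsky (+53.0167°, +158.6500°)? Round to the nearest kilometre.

1670 km

Δλ = 158.6500 − -176.6581 = 335.3081°; wrapped into (−180°, 180°]: -24.6919°.
Δφ = 53.0167 − 51.8800 = 1.1367°.
a = sin²(Δφ/2) + cos φ₁ · cos φ₂ · sin²(Δλ/2) = 0.017076.
c = 2·atan2(√a, √(1−a)) = 0.26210 rad → d = 6371·c ≈ 1669.83 km.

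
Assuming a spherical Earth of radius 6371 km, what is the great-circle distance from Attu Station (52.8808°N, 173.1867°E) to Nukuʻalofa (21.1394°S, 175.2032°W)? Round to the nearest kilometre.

Δλ = -175.2032 − 173.1867 = -348.3899°; wrapped into (−180°, 180°]: 11.6101°.
Δφ = -21.1394 − 52.8808 = -74.0202°.
a = sin²(Δφ/2) + cos φ₁ · cos φ₂ · sin²(Δλ/2) = 0.368109.
c = 2·atan2(√a, √(1−a)) = 1.30386 rad → d = 6371·c ≈ 8306.86 km.

8307 km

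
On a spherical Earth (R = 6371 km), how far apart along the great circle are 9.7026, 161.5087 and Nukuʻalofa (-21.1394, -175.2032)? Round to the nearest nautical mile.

2306 nmi

Δλ = -175.2032 − 161.5087 = -336.7119°; wrapped into (−180°, 180°]: 23.2881°.
Δφ = -21.1394 − 9.7026 = -30.8420°.
a = sin²(Δφ/2) + cos φ₁ · cos φ₂ · sin²(Δλ/2) = 0.108159.
c = 2·atan2(√a, √(1−a)) = 0.67022 rad → d = 6371·c ≈ 4270.00 km ≈ 2305.62 nmi.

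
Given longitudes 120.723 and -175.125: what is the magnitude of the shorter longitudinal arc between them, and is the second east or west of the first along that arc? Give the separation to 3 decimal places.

Raw difference: -175.125 − 120.723 = -295.848°.
Normalise into (−180°, 180°]: -295.848° + 360° = 64.152°.
Positive ⇒ the second point lies to the east; separation 64.152°.

64.152° east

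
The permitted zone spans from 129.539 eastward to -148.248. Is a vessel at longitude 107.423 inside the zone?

No

Band width going east from +129.539° to -148.248°: ((-148.248 − 129.539) mod 360) = 82.213°.
Offset of +107.423° east of the west edge: ((107.423 − 129.539) mod 360) = 337.884°.
337.884° > 82.213° ⇒ outside.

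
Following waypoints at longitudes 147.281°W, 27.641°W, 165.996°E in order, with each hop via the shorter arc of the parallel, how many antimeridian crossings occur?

Leg 1: -147.281° → -27.641°, shortest Δλ = 119.64° (east) — does not cross 180°.
Leg 2: -27.641° → +165.996°, shortest Δλ = -166.363° (west) — crosses 180°.
Total crossings: 1.

1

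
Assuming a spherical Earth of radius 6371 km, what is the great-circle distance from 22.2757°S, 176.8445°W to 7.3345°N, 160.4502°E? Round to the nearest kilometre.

4118 km

Δλ = 160.4502 − -176.8445 = 337.2947°; wrapped into (−180°, 180°]: -22.7053°.
Δφ = 7.3345 − -22.2757 = 29.6102°.
a = sin²(Δφ/2) + cos φ₁ · cos φ₂ · sin²(Δλ/2) = 0.100860.
c = 2·atan2(√a, √(1−a)) = 0.64636 rad → d = 6371·c ≈ 4117.98 km.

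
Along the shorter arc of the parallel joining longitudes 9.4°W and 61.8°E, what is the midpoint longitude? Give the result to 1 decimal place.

26.2°E

Signed shortest Δλ from -9.4° to +61.8° is +71.2°.
Midpoint longitude = -9.4° + (+71.2°)/2 = -9.4° + 35.6° = +26.2°.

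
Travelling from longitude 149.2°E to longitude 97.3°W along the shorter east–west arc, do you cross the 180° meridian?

Naïve |-97.3 − 149.2| = 246.5° > 180°, so the shorter arc goes the other way round — across 180°.
Signed shortest Δλ = ((-97.3 − 149.2 + 180) mod 360) − 180 = 113.5°.
Going east by 113.5° from +149.2° passes through 180° before reaching -97.3°.

Yes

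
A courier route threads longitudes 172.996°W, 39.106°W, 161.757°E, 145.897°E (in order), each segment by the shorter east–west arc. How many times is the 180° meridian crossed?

Leg 1: -172.996° → -39.106°, shortest Δλ = 133.89° (east) — does not cross 180°.
Leg 2: -39.106° → +161.757°, shortest Δλ = -159.137° (west) — crosses 180°.
Leg 3: +161.757° → +145.897°, shortest Δλ = -15.86° (west) — does not cross 180°.
Total crossings: 1.

1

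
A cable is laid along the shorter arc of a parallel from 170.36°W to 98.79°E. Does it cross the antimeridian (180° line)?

Naïve |98.79 − -170.36| = 269.15° > 180°, so the shorter arc goes the other way round — across 180°.
Signed shortest Δλ = ((98.79 − -170.36 + 180) mod 360) − 180 = -90.85°.
Going west by 90.85° from -170.36° passes through 180° before reaching +98.79°.

Yes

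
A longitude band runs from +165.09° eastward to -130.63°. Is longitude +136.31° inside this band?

Band width going east from +165.09° to -130.63°: ((-130.63 − 165.09) mod 360) = 64.28°.
Offset of +136.31° east of the west edge: ((136.31 − 165.09) mod 360) = 331.22°.
331.22° > 64.28° ⇒ outside.

No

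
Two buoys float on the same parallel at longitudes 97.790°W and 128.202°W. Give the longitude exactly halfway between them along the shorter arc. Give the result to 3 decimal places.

112.996°W

Signed shortest Δλ from -97.790° to -128.202° is -30.412°.
Midpoint longitude = -97.790° + (-30.412°)/2 = -97.790° − 15.206° = -112.996°.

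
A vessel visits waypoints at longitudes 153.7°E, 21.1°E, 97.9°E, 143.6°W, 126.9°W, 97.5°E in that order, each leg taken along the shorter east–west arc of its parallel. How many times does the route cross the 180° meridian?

2

Leg 1: +153.7° → +21.1°, shortest Δλ = -132.6° (west) — does not cross 180°.
Leg 2: +21.1° → +97.9°, shortest Δλ = 76.8° (east) — does not cross 180°.
Leg 3: +97.9° → -143.6°, shortest Δλ = 118.5° (east) — crosses 180°.
Leg 4: -143.6° → -126.9°, shortest Δλ = 16.7° (east) — does not cross 180°.
Leg 5: -126.9° → +97.5°, shortest Δλ = -135.6° (west) — crosses 180°.
Total crossings: 2.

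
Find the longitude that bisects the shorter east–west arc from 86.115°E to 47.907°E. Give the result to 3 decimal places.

67.011°E

Signed shortest Δλ from +86.115° to +47.907° is -38.208°.
Midpoint longitude = +86.115° + (-38.208°)/2 = +86.115° − 19.104° = +67.011°.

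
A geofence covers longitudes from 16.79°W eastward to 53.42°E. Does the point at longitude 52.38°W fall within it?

Band width going east from -16.79° to +53.42°: ((53.42 − -16.79) mod 360) = 70.21°.
Offset of -52.38° east of the west edge: ((-52.38 − -16.79) mod 360) = 324.41°.
324.41° > 70.21° ⇒ outside.

No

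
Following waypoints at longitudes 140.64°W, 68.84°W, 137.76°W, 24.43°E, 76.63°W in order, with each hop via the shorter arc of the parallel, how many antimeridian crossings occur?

Leg 1: -140.64° → -68.84°, shortest Δλ = 71.8° (east) — does not cross 180°.
Leg 2: -68.84° → -137.76°, shortest Δλ = -68.92° (west) — does not cross 180°.
Leg 3: -137.76° → +24.43°, shortest Δλ = 162.19° (east) — does not cross 180°.
Leg 4: +24.43° → -76.63°, shortest Δλ = -101.06° (west) — does not cross 180°.
Total crossings: 0.

0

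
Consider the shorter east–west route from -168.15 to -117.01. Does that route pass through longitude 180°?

No

Signed shortest Δλ = ((-117.01 − -168.15 + 180) mod 360) − 180 = 51.14°.
Going east by 51.14° from -168.15° reaches -117.01° without touching 180°.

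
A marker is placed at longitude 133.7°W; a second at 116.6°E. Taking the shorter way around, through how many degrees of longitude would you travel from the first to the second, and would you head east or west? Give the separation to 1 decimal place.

109.7° west

Raw difference: 116.6 − -133.7 = 250.3°.
Normalise into (−180°, 180°]: 250.3° − 360° = -109.7°.
Negative ⇒ the second point lies to the west; separation 109.7°.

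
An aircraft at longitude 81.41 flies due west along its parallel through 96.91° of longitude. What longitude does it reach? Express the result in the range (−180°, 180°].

Start at +81.41°; shift −96.91° → -15.50°.
-15.50° already lies in (−180°, 180°].

-15.50°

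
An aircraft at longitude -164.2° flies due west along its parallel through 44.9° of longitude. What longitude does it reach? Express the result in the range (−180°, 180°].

Start at -164.2°; shift −44.9° → -209.1°.
-209.1° lies outside (−180°, 180°]; add 360° → +150.9°.

+150.9°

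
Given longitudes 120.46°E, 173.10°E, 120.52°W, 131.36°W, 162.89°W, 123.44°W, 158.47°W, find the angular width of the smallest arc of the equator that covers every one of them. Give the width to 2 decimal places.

119.02°

Sort the longitudes: -162.89°, -158.47°, -131.36°, -123.44°, -120.52°, +120.46°, +173.10°.
Eastward gaps between consecutive values (wrapping around): 4.42°, 27.11°, 7.92°, 2.92°, 240.98°, 52.64°, 24.01°.
Largest gap = 240.98° ⇒ minimal covering band is its complement: 360° − 240.98° = 119.02°.
Band runs from +120.46° eastward to -120.52°, crossing the antimeridian.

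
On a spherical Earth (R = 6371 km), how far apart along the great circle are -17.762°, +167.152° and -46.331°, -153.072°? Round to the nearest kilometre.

Δλ = -153.072 − 167.152 = -320.224°; wrapped into (−180°, 180°]: 39.776°.
Δφ = -46.331 − -17.762 = -28.569°.
a = sin²(Δφ/2) + cos φ₁ · cos φ₂ · sin²(Δλ/2) = 0.136977.
c = 2·atan2(√a, √(1−a)) = 0.75824 rad → d = 6371·c ≈ 4830.75 km.

4831 km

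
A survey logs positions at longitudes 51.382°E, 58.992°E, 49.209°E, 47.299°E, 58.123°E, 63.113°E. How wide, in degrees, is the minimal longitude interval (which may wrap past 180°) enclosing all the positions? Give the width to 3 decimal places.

Sort the longitudes: +47.299°, +49.209°, +51.382°, +58.123°, +58.992°, +63.113°.
Eastward gaps between consecutive values (wrapping around): 1.910°, 2.173°, 6.741°, 0.869°, 4.121°, 344.186°.
Largest gap = 344.186° ⇒ minimal covering band is its complement: 360° − 344.186° = 15.814°.
Band runs from +47.299° eastward to +63.113°.

15.814°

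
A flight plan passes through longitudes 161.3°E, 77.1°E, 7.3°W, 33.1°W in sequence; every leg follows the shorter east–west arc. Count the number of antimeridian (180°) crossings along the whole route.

0

Leg 1: +161.3° → +77.1°, shortest Δλ = -84.2° (west) — does not cross 180°.
Leg 2: +77.1° → -7.3°, shortest Δλ = -84.4° (west) — does not cross 180°.
Leg 3: -7.3° → -33.1°, shortest Δλ = -25.8° (west) — does not cross 180°.
Total crossings: 0.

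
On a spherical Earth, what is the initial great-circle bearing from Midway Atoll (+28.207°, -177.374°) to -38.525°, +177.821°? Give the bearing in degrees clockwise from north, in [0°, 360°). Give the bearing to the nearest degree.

184°

Δλ = 177.821 − -177.374 = 355.195°; wrapped into (−180°, 180°]: -4.805°.
θ = atan2( sin Δλ · cos φ₂ , cos φ₁ · sin φ₂ − sin φ₁ · cos φ₂ · cos Δλ )
  = atan2(-0.06553, -0.91737) = -175.914° → normalised to [0°, 360°): 184.086°.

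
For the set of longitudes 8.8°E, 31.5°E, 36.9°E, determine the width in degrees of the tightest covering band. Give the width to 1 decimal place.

Sort the longitudes: +8.8°, +31.5°, +36.9°.
Eastward gaps between consecutive values (wrapping around): 22.7°, 5.4°, 331.9°.
Largest gap = 331.9° ⇒ minimal covering band is its complement: 360° − 331.9° = 28.1°.
Band runs from +8.8° eastward to +36.9°.

28.1°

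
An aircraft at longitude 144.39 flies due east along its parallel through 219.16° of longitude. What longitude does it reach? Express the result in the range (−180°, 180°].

+3.55°

Start at +144.39°; shift +219.16° → +363.55°.
+363.55° lies outside (−180°, 180°]; subtract 360° → +3.55°.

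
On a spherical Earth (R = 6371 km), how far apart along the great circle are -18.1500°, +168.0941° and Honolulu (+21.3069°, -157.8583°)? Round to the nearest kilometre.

5744 km

Δλ = -157.8583 − 168.0941 = -325.9524°; wrapped into (−180°, 180°]: 34.0476°.
Δφ = 21.3069 − -18.1500 = 39.4569°.
a = sin²(Δφ/2) + cos φ₁ · cos φ₂ · sin²(Δλ/2) = 0.189830.
c = 2·atan2(√a, √(1−a)) = 0.90162 rad → d = 6371·c ≈ 5744.23 km.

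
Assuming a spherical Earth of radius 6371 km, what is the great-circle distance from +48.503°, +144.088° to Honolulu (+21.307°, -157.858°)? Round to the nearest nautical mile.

3195 nmi

Δλ = -157.858 − 144.088 = -301.946°; wrapped into (−180°, 180°]: 58.054°.
Δφ = 21.307 − 48.503 = -27.196°.
a = sin²(Δφ/2) + cos φ₁ · cos φ₂ · sin²(Δλ/2) = 0.200611.
c = 2·atan2(√a, √(1−a)) = 0.92882 rad → d = 6371·c ≈ 5917.52 km ≈ 3195.21 nmi.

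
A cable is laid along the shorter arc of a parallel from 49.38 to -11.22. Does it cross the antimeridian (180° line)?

Signed shortest Δλ = ((-11.22 − 49.38 + 180) mod 360) − 180 = -60.6°.
Going west by 60.6° from +49.38° reaches -11.22° without touching 180°.

No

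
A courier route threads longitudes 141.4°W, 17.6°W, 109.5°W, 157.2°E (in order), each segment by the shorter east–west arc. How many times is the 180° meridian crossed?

Leg 1: -141.4° → -17.6°, shortest Δλ = 123.8° (east) — does not cross 180°.
Leg 2: -17.6° → -109.5°, shortest Δλ = -91.9° (west) — does not cross 180°.
Leg 3: -109.5° → +157.2°, shortest Δλ = -93.3° (west) — crosses 180°.
Total crossings: 1.

1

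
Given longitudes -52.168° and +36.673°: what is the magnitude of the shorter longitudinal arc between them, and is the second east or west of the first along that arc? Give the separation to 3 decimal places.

88.841° east

Raw difference: 36.673 − -52.168 = 88.841°.
Normalise into (−180°, 180°]: 88.841° stays 88.841°.
Positive ⇒ the second point lies to the east; separation 88.841°.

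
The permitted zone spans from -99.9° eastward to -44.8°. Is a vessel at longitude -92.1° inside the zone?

Yes

Band width going east from -99.9° to -44.8°: ((-44.8 − -99.9) mod 360) = 55.1°.
Offset of -92.1° east of the west edge: ((-92.1 − -99.9) mod 360) = 7.8°.
7.8° ≤ 55.1° ⇒ inside.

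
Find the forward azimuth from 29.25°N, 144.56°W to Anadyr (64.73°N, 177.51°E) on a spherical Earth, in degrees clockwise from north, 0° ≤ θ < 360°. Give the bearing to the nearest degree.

Δλ = 177.51 − -144.56 = 322.07°; wrapped into (−180°, 180°]: -37.93°.
θ = atan2( sin Δλ · cos φ₂ , cos φ₁ · sin φ₂ − sin φ₁ · cos φ₂ · cos Δλ )
  = atan2(-0.26241, 0.62448) = -22.792° → normalised to [0°, 360°): 337.208°.

337°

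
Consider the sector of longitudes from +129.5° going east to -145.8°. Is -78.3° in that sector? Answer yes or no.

No

Band width going east from +129.5° to -145.8°: ((-145.8 − 129.5) mod 360) = 84.7°.
Offset of -78.3° east of the west edge: ((-78.3 − 129.5) mod 360) = 152.2°.
152.2° > 84.7° ⇒ outside.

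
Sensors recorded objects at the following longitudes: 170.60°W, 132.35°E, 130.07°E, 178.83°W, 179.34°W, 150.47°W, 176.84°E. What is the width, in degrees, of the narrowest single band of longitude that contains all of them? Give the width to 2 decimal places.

79.46°

Sort the longitudes: -179.34°, -178.83°, -170.60°, -150.47°, +130.07°, +132.35°, +176.84°.
Eastward gaps between consecutive values (wrapping around): 0.51°, 8.23°, 20.13°, 280.54°, 2.28°, 44.49°, 3.82°.
Largest gap = 280.54° ⇒ minimal covering band is its complement: 360° − 280.54° = 79.46°.
Band runs from +130.07° eastward to -150.47°, crossing the antimeridian.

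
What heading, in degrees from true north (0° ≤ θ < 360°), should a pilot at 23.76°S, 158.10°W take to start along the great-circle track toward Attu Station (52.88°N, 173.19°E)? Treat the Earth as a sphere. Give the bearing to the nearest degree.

343°

Δλ = 173.19 − -158.10 = 331.29°; wrapped into (−180°, 180°]: -28.71°.
θ = atan2( sin Δλ · cos φ₂ , cos φ₁ · sin φ₂ − sin φ₁ · cos φ₂ · cos Δλ )
  = atan2(-0.28990, 0.94305) = -17.088° → normalised to [0°, 360°): 342.912°.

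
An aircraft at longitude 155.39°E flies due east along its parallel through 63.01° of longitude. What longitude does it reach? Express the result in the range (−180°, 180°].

141.60°W

Start at +155.39°; shift +63.01° → +218.40°.
+218.40° lies outside (−180°, 180°]; subtract 360° → -141.60°.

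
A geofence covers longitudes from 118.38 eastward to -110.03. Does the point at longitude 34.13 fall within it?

No

Band width going east from +118.38° to -110.03°: ((-110.03 − 118.38) mod 360) = 131.59°.
Offset of +34.13° east of the west edge: ((34.13 − 118.38) mod 360) = 275.75°.
275.75° > 131.59° ⇒ outside.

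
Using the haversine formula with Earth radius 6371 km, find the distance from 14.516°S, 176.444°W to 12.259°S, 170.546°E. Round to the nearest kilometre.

Δλ = 170.546 − -176.444 = 346.990°; wrapped into (−180°, 180°]: -13.010°.
Δφ = -12.259 − -14.516 = 2.257°.
a = sin²(Δφ/2) + cos φ₁ · cos φ₂ · sin²(Δλ/2) = 0.012529.
c = 2·atan2(√a, √(1−a)) = 0.22434 rad → d = 6371·c ≈ 1429.27 km.

1429 km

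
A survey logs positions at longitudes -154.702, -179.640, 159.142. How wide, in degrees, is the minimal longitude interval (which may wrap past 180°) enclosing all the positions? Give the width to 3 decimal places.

Sort the longitudes: -179.640°, -154.702°, +159.142°.
Eastward gaps between consecutive values (wrapping around): 24.938°, 313.844°, 21.218°.
Largest gap = 313.844° ⇒ minimal covering band is its complement: 360° − 313.844° = 46.156°.
Band runs from +159.142° eastward to -154.702°, crossing the antimeridian.

46.156°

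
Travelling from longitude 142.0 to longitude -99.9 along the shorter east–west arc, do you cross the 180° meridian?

Naïve |-99.9 − 142.0| = 241.9° > 180°, so the shorter arc goes the other way round — across 180°.
Signed shortest Δλ = ((-99.9 − 142.0 + 180) mod 360) − 180 = 118.1°.
Going east by 118.1° from +142.0° passes through 180° before reaching -99.9°.

Yes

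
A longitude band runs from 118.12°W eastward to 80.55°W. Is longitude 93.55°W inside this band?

Band width going east from -118.12° to -80.55°: ((-80.55 − -118.12) mod 360) = 37.57°.
Offset of -93.55° east of the west edge: ((-93.55 − -118.12) mod 360) = 24.57°.
24.57° ≤ 37.57° ⇒ inside.

Yes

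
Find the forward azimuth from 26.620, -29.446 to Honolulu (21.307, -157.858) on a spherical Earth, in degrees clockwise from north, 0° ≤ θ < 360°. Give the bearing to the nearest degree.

Δλ = -157.858 − -29.446 = -128.412°.
θ = atan2( sin Δλ · cos φ₂ , cos φ₁ · sin φ₂ − sin φ₁ · cos φ₂ · cos Δλ )
  = atan2(-0.73000, 0.58421) = -51.330° → normalised to [0°, 360°): 308.670°.

309°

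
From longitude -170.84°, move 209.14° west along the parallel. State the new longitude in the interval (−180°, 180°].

Start at -170.84°; shift −209.14° → -379.98°.
-379.98° lies outside (−180°, 180°]; add 360° → -19.98°.

-19.98°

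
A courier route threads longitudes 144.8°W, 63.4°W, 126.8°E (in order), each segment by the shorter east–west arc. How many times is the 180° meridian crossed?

Leg 1: -144.8° → -63.4°, shortest Δλ = 81.4° (east) — does not cross 180°.
Leg 2: -63.4° → +126.8°, shortest Δλ = -169.8° (west) — crosses 180°.
Total crossings: 1.

1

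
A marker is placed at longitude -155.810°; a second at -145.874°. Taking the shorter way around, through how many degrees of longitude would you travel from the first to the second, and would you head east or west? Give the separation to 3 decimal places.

Raw difference: -145.874 − -155.810 = 9.936°.
Normalise into (−180°, 180°]: 9.936° stays 9.936°.
Positive ⇒ the second point lies to the east; separation 9.936°.

9.936° east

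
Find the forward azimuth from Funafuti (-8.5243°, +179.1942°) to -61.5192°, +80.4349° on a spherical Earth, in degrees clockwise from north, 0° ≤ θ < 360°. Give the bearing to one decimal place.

208.2°

Δλ = 80.4349 − 179.1942 = -98.7593°.
θ = atan2( sin Δλ · cos φ₂ , cos φ₁ · sin φ₂ − sin φ₁ · cos φ₂ · cos Δλ )
  = atan2(-0.47130, -0.88003) = -151.829° → normalised to [0°, 360°): 208.171°.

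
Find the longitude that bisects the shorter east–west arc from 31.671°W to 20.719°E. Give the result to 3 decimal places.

Signed shortest Δλ from -31.671° to +20.719° is +52.390°.
Midpoint longitude = -31.671° + (+52.390°)/2 = -31.671° + 26.195° = -5.476°.

5.476°W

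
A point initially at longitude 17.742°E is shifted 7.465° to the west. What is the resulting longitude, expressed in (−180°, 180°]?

10.277°E

Start at +17.742°; shift −7.465° → +10.277°.
+10.277° already lies in (−180°, 180°].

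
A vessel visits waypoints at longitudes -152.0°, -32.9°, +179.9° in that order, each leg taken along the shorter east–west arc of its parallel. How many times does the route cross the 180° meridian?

1

Leg 1: -152.0° → -32.9°, shortest Δλ = 119.1° (east) — does not cross 180°.
Leg 2: -32.9° → +179.9°, shortest Δλ = -147.2° (west) — crosses 180°.
Total crossings: 1.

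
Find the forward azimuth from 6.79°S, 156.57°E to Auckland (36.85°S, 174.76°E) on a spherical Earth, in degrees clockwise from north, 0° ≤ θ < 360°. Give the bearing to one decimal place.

153.7°

Δλ = 174.76 − 156.57 = 18.19°.
θ = atan2( sin Δλ · cos φ₂ , cos φ₁ · sin φ₂ − sin φ₁ · cos φ₂ · cos Δλ )
  = atan2(0.24980, -0.50563) = 153.709° → normalised to [0°, 360°): 153.709°.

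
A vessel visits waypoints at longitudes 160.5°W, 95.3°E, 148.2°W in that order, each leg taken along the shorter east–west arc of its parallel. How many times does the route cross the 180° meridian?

Leg 1: -160.5° → +95.3°, shortest Δλ = -104.2° (west) — crosses 180°.
Leg 2: +95.3° → -148.2°, shortest Δλ = 116.5° (east) — crosses 180°.
Total crossings: 2.

2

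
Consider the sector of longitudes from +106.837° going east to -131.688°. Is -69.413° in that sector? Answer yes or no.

Band width going east from +106.837° to -131.688°: ((-131.688 − 106.837) mod 360) = 121.475°.
Offset of -69.413° east of the west edge: ((-69.413 − 106.837) mod 360) = 183.750°.
183.750° > 121.475° ⇒ outside.

No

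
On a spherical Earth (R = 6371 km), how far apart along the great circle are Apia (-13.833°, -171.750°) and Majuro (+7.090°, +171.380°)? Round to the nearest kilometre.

2980 km

Δλ = 171.380 − -171.750 = 343.130°; wrapped into (−180°, 180°]: -16.870°.
Δφ = 7.090 − -13.833 = 20.923°.
a = sin²(Δφ/2) + cos φ₁ · cos φ₂ · sin²(Δλ/2) = 0.053703.
c = 2·atan2(√a, √(1−a)) = 0.46773 rad → d = 6371·c ≈ 2979.90 km.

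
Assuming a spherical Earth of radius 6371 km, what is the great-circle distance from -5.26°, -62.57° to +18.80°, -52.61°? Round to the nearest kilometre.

Δλ = -52.61 − -62.57 = 9.96°.
Δφ = 18.80 − -5.26 = 24.06°.
a = sin²(Δφ/2) + cos φ₁ · cos φ₂ · sin²(Δλ/2) = 0.050544.
c = 2·atan2(√a, √(1−a)) = 0.45352 rad → d = 6371·c ≈ 2889.35 km.

2889 km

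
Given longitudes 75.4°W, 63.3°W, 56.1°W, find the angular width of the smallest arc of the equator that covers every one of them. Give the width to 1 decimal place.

19.3°

Sort the longitudes: -75.4°, -63.3°, -56.1°.
Eastward gaps between consecutive values (wrapping around): 12.1°, 7.2°, 340.7°.
Largest gap = 340.7° ⇒ minimal covering band is its complement: 360° − 340.7° = 19.3°.
Band runs from -75.4° eastward to -56.1°.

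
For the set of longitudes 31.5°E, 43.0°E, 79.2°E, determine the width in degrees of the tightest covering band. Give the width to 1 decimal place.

47.7°

Sort the longitudes: +31.5°, +43.0°, +79.2°.
Eastward gaps between consecutive values (wrapping around): 11.5°, 36.2°, 312.3°.
Largest gap = 312.3° ⇒ minimal covering band is its complement: 360° − 312.3° = 47.7°.
Band runs from +31.5° eastward to +79.2°.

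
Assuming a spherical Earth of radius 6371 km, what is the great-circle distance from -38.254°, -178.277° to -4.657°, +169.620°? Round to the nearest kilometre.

3932 km

Δλ = 169.620 − -178.277 = 347.897°; wrapped into (−180°, 180°]: -12.103°.
Δφ = -4.657 − -38.254 = 33.597°.
a = sin²(Δφ/2) + cos φ₁ · cos φ₂ · sin²(Δλ/2) = 0.092224.
c = 2·atan2(√a, √(1−a)) = 0.61711 rad → d = 6371·c ≈ 3931.62 km.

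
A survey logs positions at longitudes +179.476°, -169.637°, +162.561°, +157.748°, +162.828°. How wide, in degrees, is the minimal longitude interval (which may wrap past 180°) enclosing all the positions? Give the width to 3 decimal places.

Sort the longitudes: -169.637°, +157.748°, +162.561°, +162.828°, +179.476°.
Eastward gaps between consecutive values (wrapping around): 327.385°, 4.813°, 0.267°, 16.648°, 10.887°.
Largest gap = 327.385° ⇒ minimal covering band is its complement: 360° − 327.385° = 32.615°.
Band runs from +157.748° eastward to -169.637°, crossing the antimeridian.

32.615°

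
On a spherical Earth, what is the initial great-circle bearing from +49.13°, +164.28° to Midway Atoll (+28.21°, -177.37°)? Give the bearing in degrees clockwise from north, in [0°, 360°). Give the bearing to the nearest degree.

Δλ = -177.37 − 164.28 = -341.65°; wrapped into (−180°, 180°]: 18.35°.
θ = atan2( sin Δλ · cos φ₂ , cos φ₁ · sin φ₂ − sin φ₁ · cos φ₂ · cos Δλ )
  = atan2(0.27743, -0.32318) = 139.356° → normalised to [0°, 360°): 139.356°.

139°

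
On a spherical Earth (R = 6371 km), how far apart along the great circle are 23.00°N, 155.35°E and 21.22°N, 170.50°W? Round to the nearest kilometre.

Δλ = -170.50 − 155.35 = -325.85°; wrapped into (−180°, 180°]: 34.15°.
Δφ = 21.22 − 23.00 = -1.78°.
a = sin²(Δφ/2) + cos φ₁ · cos φ₂ · sin²(Δλ/2) = 0.074221.
c = 2·atan2(√a, √(1−a)) = 0.55185 rad → d = 6371·c ≈ 3515.82 km.

3516 km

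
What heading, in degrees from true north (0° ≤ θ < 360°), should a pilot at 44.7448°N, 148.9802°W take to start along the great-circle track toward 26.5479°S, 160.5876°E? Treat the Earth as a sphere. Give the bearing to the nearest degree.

224°

Δλ = 160.5876 − -148.9802 = 309.5678°; wrapped into (−180°, 180°]: -50.4322°.
θ = atan2( sin Δλ · cos φ₂ , cos φ₁ · sin φ₂ − sin φ₁ · cos φ₂ · cos Δλ )
  = atan2(-0.68959, -0.71857) = -136.179° → normalised to [0°, 360°): 223.821°.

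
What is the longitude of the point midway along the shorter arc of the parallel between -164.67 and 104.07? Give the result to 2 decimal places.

+149.70°

Signed shortest Δλ from -164.67° to +104.07° is -91.26°.
Midpoint longitude = -164.67° + (-91.26°)/2 = -164.67° − 45.63° = -210.30°.
Normalise into (−180°, 180°]: +149.70°.
(The naïve average (-164.67 + +104.07)/2 = -30.3° is on the wrong side of the globe.)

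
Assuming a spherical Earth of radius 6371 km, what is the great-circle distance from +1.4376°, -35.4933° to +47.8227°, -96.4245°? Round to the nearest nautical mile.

4193 nmi

Δλ = -96.4245 − -35.4933 = -60.9312°.
Δφ = 47.8227 − 1.4376 = 46.3851°.
a = sin²(Δφ/2) + cos φ₁ · cos φ₂ · sin²(Δλ/2) = 0.327646.
c = 2·atan2(√a, √(1−a)) = 1.21887 rad → d = 6371·c ≈ 7765.41 km ≈ 4192.98 nmi.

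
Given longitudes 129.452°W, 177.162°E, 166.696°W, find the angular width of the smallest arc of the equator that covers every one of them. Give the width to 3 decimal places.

53.386°

Sort the longitudes: -166.696°, -129.452°, +177.162°.
Eastward gaps between consecutive values (wrapping around): 37.244°, 306.614°, 16.142°.
Largest gap = 306.614° ⇒ minimal covering band is its complement: 360° − 306.614° = 53.386°.
Band runs from +177.162° eastward to -129.452°, crossing the antimeridian.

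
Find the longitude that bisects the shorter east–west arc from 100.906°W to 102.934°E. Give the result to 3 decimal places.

Signed shortest Δλ from -100.906° to +102.934° is -156.160°.
Midpoint longitude = -100.906° + (-156.160°)/2 = -100.906° − 78.080° = -178.986°.
(The naïve average (-100.906 + +102.934)/2 = 1.014° is on the wrong side of the globe.)

178.986°W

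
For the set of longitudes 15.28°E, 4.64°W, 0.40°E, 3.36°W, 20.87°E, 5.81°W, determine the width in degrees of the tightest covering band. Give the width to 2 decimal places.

Sort the longitudes: -5.81°, -4.64°, -3.36°, +0.40°, +15.28°, +20.87°.
Eastward gaps between consecutive values (wrapping around): 1.17°, 1.28°, 3.76°, 14.88°, 5.59°, 333.32°.
Largest gap = 333.32° ⇒ minimal covering band is its complement: 360° − 333.32° = 26.68°.
Band runs from -5.81° eastward to +20.87°.

26.68°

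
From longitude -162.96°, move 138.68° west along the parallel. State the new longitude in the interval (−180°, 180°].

Start at -162.96°; shift −138.68° → -301.64°.
-301.64° lies outside (−180°, 180°]; add 360° → +58.36°.

+58.36°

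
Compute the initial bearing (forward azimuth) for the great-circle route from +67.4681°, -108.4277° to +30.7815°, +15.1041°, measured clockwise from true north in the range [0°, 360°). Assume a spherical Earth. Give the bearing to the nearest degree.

Δλ = 15.1041 − -108.4277 = 123.5318°.
θ = atan2( sin Δλ · cos φ₂ , cos φ₁ · sin φ₂ − sin φ₁ · cos φ₂ · cos Δλ )
  = atan2(0.71615, 0.63446) = 48.461° → normalised to [0°, 360°): 48.461°.

48°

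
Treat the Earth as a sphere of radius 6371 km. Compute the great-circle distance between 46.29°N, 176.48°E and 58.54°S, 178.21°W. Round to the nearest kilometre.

Δλ = -178.21 − 176.48 = -354.69°; wrapped into (−180°, 180°]: 5.31°.
Δφ = -58.54 − 46.29 = -104.83°.
a = sin²(Δφ/2) + cos φ₁ · cos φ₂ · sin²(Δλ/2) = 0.628750.
c = 2·atan2(√a, √(1−a)) = 1.83123 rad → d = 6371·c ≈ 11666.77 km.

11667 km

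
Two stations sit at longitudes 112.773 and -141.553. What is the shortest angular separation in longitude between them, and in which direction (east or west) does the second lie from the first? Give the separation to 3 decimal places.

105.674° east

Raw difference: -141.553 − 112.773 = -254.326°.
Normalise into (−180°, 180°]: -254.326° + 360° = 105.674°.
Positive ⇒ the second point lies to the east; separation 105.674°.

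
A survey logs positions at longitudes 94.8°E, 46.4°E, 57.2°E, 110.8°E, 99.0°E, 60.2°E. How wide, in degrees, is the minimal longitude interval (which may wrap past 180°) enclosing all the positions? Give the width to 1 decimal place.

64.4°

Sort the longitudes: +46.4°, +57.2°, +60.2°, +94.8°, +99.0°, +110.8°.
Eastward gaps between consecutive values (wrapping around): 10.8°, 3.0°, 34.6°, 4.2°, 11.8°, 295.6°.
Largest gap = 295.6° ⇒ minimal covering band is its complement: 360° − 295.6° = 64.4°.
Band runs from +46.4° eastward to +110.8°.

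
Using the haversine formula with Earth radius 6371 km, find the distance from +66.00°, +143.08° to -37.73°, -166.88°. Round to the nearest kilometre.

12302 km

Δλ = -166.88 − 143.08 = -309.96°; wrapped into (−180°, 180°]: 50.04°.
Δφ = -37.73 − 66.00 = -103.73°.
a = sin²(Δφ/2) + cos φ₁ · cos φ₂ · sin²(Δλ/2) = 0.676215.
c = 2·atan2(√a, √(1−a)) = 1.93096 rad → d = 6371·c ≈ 12302.17 km.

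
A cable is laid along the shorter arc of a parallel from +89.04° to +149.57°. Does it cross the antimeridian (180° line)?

No

Signed shortest Δλ = ((149.57 − 89.04 + 180) mod 360) − 180 = 60.53°.
Going east by 60.53° from +89.04° reaches +149.57° without touching 180°.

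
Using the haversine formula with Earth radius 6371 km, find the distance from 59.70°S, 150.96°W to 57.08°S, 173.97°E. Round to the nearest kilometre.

Δλ = 173.97 − -150.96 = 324.93°; wrapped into (−180°, 180°]: -35.07°.
Δφ = -57.08 − -59.70 = 2.62°.
a = sin²(Δφ/2) + cos φ₁ · cos φ₂ · sin²(Δλ/2) = 0.025413.
c = 2·atan2(√a, √(1−a)) = 0.32019 rad → d = 6371·c ≈ 2039.95 km.

2040 km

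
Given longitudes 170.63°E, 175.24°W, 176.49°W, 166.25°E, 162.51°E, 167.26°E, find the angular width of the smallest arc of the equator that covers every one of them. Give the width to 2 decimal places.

Sort the longitudes: -176.49°, -175.24°, +162.51°, +166.25°, +167.26°, +170.63°.
Eastward gaps between consecutive values (wrapping around): 1.25°, 337.75°, 3.74°, 1.01°, 3.37°, 12.88°.
Largest gap = 337.75° ⇒ minimal covering band is its complement: 360° − 337.75° = 22.25°.
Band runs from +162.51° eastward to -175.24°, crossing the antimeridian.

22.25°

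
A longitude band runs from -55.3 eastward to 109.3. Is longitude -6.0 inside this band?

Band width going east from -55.3° to +109.3°: ((109.3 − -55.3) mod 360) = 164.6°.
Offset of -6.0° east of the west edge: ((-6.0 − -55.3) mod 360) = 49.3°.
49.3° ≤ 164.6° ⇒ inside.

Yes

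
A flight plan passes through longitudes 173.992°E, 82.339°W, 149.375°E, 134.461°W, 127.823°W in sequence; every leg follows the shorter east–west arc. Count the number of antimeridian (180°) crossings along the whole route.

Leg 1: +173.992° → -82.339°, shortest Δλ = 103.669° (east) — crosses 180°.
Leg 2: -82.339° → +149.375°, shortest Δλ = -128.286° (west) — crosses 180°.
Leg 3: +149.375° → -134.461°, shortest Δλ = 76.164° (east) — crosses 180°.
Leg 4: -134.461° → -127.823°, shortest Δλ = 6.638° (east) — does not cross 180°.
Total crossings: 3.

3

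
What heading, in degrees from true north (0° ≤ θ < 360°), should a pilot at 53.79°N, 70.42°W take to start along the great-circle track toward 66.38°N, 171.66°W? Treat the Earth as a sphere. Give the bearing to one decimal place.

327.0°

Δλ = -171.66 − -70.42 = -101.24°.
θ = atan2( sin Δλ · cos φ₂ , cos φ₁ · sin φ₂ − sin φ₁ · cos φ₂ · cos Δλ )
  = atan2(-0.39298, 0.60427) = -33.038° → normalised to [0°, 360°): 326.962°.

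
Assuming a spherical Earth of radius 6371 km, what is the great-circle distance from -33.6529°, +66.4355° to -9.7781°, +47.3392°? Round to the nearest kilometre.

Δλ = 47.3392 − 66.4355 = -19.0963°.
Δφ = -9.7781 − -33.6529 = 23.8748°.
a = sin²(Δφ/2) + cos φ₁ · cos φ₂ · sin²(Δλ/2) = 0.065355.
c = 2·atan2(√a, √(1−a)) = 0.51703 rad → d = 6371·c ≈ 3294.01 km.

3294 km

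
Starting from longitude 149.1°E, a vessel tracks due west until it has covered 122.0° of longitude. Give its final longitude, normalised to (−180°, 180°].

Start at +149.1°; shift −122.0° → +27.1°.
+27.1° already lies in (−180°, 180°].

27.1°E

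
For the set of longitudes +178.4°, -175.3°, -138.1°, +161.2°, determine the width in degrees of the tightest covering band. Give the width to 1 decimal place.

60.7°

Sort the longitudes: -175.3°, -138.1°, +161.2°, +178.4°.
Eastward gaps between consecutive values (wrapping around): 37.2°, 299.3°, 17.2°, 6.3°.
Largest gap = 299.3° ⇒ minimal covering band is its complement: 360° − 299.3° = 60.7°.
Band runs from +161.2° eastward to -138.1°, crossing the antimeridian.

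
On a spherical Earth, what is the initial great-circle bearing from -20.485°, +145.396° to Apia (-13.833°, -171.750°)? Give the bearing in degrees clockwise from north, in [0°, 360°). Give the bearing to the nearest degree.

Δλ = -171.750 − 145.396 = -317.146°; wrapped into (−180°, 180°]: 42.854°.
θ = atan2( sin Δλ · cos φ₂ , cos φ₁ · sin φ₂ − sin φ₁ · cos φ₂ · cos Δλ )
  = atan2(0.66041, 0.02514) = 87.820° → normalised to [0°, 360°): 87.820°.

88°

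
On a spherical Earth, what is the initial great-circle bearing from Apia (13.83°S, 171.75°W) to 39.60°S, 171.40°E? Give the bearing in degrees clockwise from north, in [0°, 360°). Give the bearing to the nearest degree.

Δλ = 171.40 − -171.75 = 343.15°; wrapped into (−180°, 180°]: -16.85°.
θ = atan2( sin Δλ · cos φ₂ , cos φ₁ · sin φ₂ − sin φ₁ · cos φ₂ · cos Δλ )
  = atan2(-0.22335, -0.44267) = -153.227° → normalised to [0°, 360°): 206.773°.

207°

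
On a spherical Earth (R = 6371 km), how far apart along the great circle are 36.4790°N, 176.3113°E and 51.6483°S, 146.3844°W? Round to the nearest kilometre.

Δλ = -146.3844 − 176.3113 = -322.6957°; wrapped into (−180°, 180°]: 37.3043°.
Δφ = -51.6483 − 36.4790 = -88.1273°.
a = sin²(Δφ/2) + cos φ₁ · cos φ₂ · sin²(Δλ/2) = 0.534693.
c = 2·atan2(√a, √(1−a)) = 1.64024 rad → d = 6371·c ≈ 10449.95 km.

10450 km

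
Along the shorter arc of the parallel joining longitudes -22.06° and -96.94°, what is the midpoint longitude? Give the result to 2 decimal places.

-59.50°

Signed shortest Δλ from -22.06° to -96.94° is -74.88°.
Midpoint longitude = -22.06° + (-74.88°)/2 = -22.06° − 37.44° = -59.50°.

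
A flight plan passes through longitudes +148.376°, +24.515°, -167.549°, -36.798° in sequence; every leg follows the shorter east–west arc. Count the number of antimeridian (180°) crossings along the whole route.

1

Leg 1: +148.376° → +24.515°, shortest Δλ = -123.861° (west) — does not cross 180°.
Leg 2: +24.515° → -167.549°, shortest Δλ = 167.936° (east) — crosses 180°.
Leg 3: -167.549° → -36.798°, shortest Δλ = 130.751° (east) — does not cross 180°.
Total crossings: 1.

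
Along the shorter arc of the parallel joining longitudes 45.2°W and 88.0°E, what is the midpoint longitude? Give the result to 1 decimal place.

Signed shortest Δλ from -45.2° to +88.0° is +133.2°.
Midpoint longitude = -45.2° + (+133.2°)/2 = -45.2° + 66.6° = +21.4°.

21.4°E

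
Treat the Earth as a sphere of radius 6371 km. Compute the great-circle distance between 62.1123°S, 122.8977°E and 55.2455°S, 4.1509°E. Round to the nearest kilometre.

Δλ = 4.1509 − 122.8977 = -118.7468°.
Δφ = -55.2455 − -62.1123 = 6.8668°.
a = sin²(Δφ/2) + cos φ₁ · cos φ₂ · sin²(Δλ/2) = 0.201026.
c = 2·atan2(√a, √(1−a)) = 0.92986 rad → d = 6371·c ≈ 5924.12 km.

5924 km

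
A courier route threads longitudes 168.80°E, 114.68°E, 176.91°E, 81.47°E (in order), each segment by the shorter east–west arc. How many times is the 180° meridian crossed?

0

Leg 1: +168.80° → +114.68°, shortest Δλ = -54.12° (west) — does not cross 180°.
Leg 2: +114.68° → +176.91°, shortest Δλ = 62.23° (east) — does not cross 180°.
Leg 3: +176.91° → +81.47°, shortest Δλ = -95.44° (west) — does not cross 180°.
Total crossings: 0.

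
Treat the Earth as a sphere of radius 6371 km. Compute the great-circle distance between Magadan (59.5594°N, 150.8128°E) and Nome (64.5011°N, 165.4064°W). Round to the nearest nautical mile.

1241 nmi

Δλ = -165.4064 − 150.8128 = -316.2192°; wrapped into (−180°, 180°]: 43.7808°.
Δφ = 64.5011 − 59.5594 = 4.9417°.
a = sin²(Δφ/2) + cos φ₁ · cos φ₂ · sin²(Δλ/2) = 0.032176.
c = 2·atan2(√a, √(1−a)) = 0.36071 rad → d = 6371·c ≈ 2298.07 km ≈ 1240.86 nmi.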